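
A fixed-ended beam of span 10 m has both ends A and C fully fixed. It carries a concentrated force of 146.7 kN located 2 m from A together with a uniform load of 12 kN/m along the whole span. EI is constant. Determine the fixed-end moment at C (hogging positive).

Release both end moments; the primary structure is a simply-supported span AC with redundants M_A and M_C.
End rotations of the released simple span under the applied load (×1/EI):
  at A: point load 146.7 at a = 2: Pab(L + b)/(6LEI) = 704.2/EI
  at C: point load 146.7 at a = 2: Pab(L + a)/(6LEI) = 469.4/EI
  at A: UDL 12: wL³/(24EI) = 500/EI
  at C: UDL 12: wL³/(24EI) = 500/EI
  θ_A0 = 1204/EI,  θ_C0 = 969.4/EI
Flexibility coefficients: a unit moment at one end gives L/(3EI) there and L/(6EI) at the far end, so f₁₁ = f₂₂ = 3.333/EI and f₁₂ = f₂₁ = 1.667/EI.
Compatibility — zero rotation at each built-in end:
  3.333 M_A + 1.667 M_C = 1204
  1.667 M_A + 3.333 M_C = 969.4
Solving the pair gives M_A = 287.8 kN·m and M_C = 146.9 kN·m (hogging).

M_C = 146.9 kN·m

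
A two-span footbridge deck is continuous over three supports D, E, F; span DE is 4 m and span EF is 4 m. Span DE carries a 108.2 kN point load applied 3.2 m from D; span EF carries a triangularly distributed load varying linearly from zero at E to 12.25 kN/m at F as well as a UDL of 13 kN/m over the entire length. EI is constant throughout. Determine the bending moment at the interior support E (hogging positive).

Insert a hinge at E; M_E is the redundant, and each span becomes simply supported.
Discontinuity in slope at E on the released structure — sum the simple-span end rotations:
  span DE: point load 108.2 at a = 3.2: Pab(L + a)/(6LEI) = 83.1/EI
  span EF: triangular load, peak 12.25: 7w₀L³/(360EI) = 15.24/EI
  span EF: UDL 13: wL³/(24EI) = 34.67/EI
  relative rotation θ_0 = (83.1 + 49.91)/EI = 133/EI
A unit hogging moment at E produces rotation L₁/(3EI) + L₂/(3EI) = 2.667/EI.
Slope continuity at E: θ_0 = M_E·2.667/EI, so M_E = 133/2.667 = 49.88 kN·m (hogging).

M_E = 49.88 kN·m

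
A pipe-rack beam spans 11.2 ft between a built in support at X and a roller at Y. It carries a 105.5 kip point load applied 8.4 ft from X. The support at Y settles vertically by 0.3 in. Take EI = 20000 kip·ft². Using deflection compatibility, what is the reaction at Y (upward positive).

Remove the prop at Y; the released (primary) structure is a cantilever built in at X.
Deflection at Y on the released cantilever, summing each load's contribution:
  point load 105.5 at a = 8.4: Pa²(3L − a)/(6EI) = 31265/EI
Tip deflection under a unit load at Y: L³/(3EI) = 468.3/EI.
With EI = 20000 kip·ft²: δ_0 = 1.5633 ft and δ_{YY} = 0.023415 ft/kip.
Compatibility — the beam at Y must follow the support down by 0.025 ft: δ_0 − R_Y·δ_{YY} = 0.025, so R_Y = (1.5633 − 0.025)/0.023415 = 65.69 kip.

R_Y = 65.69 kip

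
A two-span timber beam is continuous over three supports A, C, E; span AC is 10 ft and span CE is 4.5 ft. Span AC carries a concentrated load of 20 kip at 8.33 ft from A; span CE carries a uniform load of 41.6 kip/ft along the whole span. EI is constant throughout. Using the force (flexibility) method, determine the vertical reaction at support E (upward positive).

R_E = 82.43 kip

Insert a hinge at C; M_C is the redundant, and each span becomes simply supported.
Rotations at C on the released spans (each span's end-slope, ×1/EI):
  span AC: point load 20 at a = 8.33: Pab(L + a)/(6LEI) = 85/EI
  span CE: UDL 41.6: wL³/(24EI) = 157.9/EI
  relative rotation θ_0 = (85 + 157.9)/EI = 242.9/EI
A unit hogging moment at C produces rotation L₁/(3EI) + L₂/(3EI) = 4.833/EI.
Slope continuity at C: θ_0 = M_C·4.833/EI, so M_C = 242.9/4.833 = 50.26 kip·ft (hogging).
Span CE, ΣM about E: R_C^{CE}·4.5 = 421.2 + 50.26, so R_C^{CE} = 104.8 kip and R_E = 187.2 − 104.8 = 82.43 kip.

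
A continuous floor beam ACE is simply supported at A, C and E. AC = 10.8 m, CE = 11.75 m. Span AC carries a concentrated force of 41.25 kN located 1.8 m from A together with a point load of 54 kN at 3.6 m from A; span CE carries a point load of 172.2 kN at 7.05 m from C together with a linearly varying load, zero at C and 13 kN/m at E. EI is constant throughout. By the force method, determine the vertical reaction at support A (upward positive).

R_A = 43.49 kN

Insert a hinge at C; M_C is the redundant, and each span becomes simply supported.
Rotations at C on the released spans (each span's end-slope, ×1/EI):
  span AC: point load 41.25 at a = 1.8: Pab(L + a)/(6LEI) = 129.9/EI
  span AC: point load 54 at a = 3.6: Pab(L + a)/(6LEI) = 311/EI
  span CE: point load 172.2 at a = 7.05: Pab(L + b)/(6LEI) = 1331/EI
  span CE: triangular load, peak 13: 7w₀L³/(360EI) = 410.1/EI
  relative rotation θ_0 = (441 + 1741)/EI = 2182/EI
A unit hogging moment at C produces rotation L₁/(3EI) + L₂/(3EI) = 7.517/EI.
Compatibility: M_C·(L₁+L₂)/(3EI) = θ_0, giving M_C = 290.3 kN·m (hogging).
Span AC, ΣM about A with M_C applied at C: R_C^{AC}·10.8 = 268.6 + 290.3, so R_C^{AC} = 51.76 kN and R_A = 95.25 − 51.76 = 43.49 kN.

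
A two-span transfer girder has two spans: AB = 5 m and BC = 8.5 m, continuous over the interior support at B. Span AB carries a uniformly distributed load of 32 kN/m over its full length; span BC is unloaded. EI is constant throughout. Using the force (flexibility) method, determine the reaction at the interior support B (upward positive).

R_B = 91.76 kN

Take M_B as the redundant. Released structure: two simple spans AB and BC with a hinge at B.
Discontinuity in slope at B on the released structure — sum the simple-span end rotations:
  span AB: UDL 32: wL³/(24EI) = 166.7/EI
  relative rotation θ_0 = (166.7 + 0)/EI = 166.7/EI
A unit hogging moment at B produces rotation L₁/(3EI) + L₂/(3EI) = 4.5/EI.
Slope continuity at B: θ_0 = M_B·4.5/EI, so M_B = 166.7/4.5 = 37.04 kN·m (hogging).
Span AB, ΣM about A with M_B applied at B: R_B^{AB}·5 = 400 + 37.04, so R_B^{AB} = 87.41 kN and R_A = 160 − 87.41 = 72.59 kN.
Span BC, ΣM about C: R_B^{BC}·8.5 = 0 + 37.04, so R_B^{BC} = 4.357 kN and R_C = 0 − 4.357 = -4.357 kN.
R_B = 87.41 + 4.357 = 91.76 kN.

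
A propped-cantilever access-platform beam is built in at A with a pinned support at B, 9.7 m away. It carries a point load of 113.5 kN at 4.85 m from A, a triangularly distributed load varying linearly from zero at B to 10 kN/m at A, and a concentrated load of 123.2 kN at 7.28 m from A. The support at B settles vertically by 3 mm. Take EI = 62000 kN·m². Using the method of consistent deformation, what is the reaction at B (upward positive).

R_B = 122.6 kN

Remove the prop at B; the released (primary) structure is a cantilever built in at A.
Free-end deflection of the primary structure under the applied loading (downward +):
  point load 113.5 at a = 4.85: Pa²(3L − a)/(6EI) = 10790/EI
  triangular load, peak 10 at the fixed end: w₀L⁴/(30EI) = 2951/EI
  point load 123.2 at a = 7.28: Pa²(3L − a)/(6EI) = 23745/EI
  δ_0 = 37487/EI
Flexibility coefficient — unit upward force at B: δ_{BB} = L³/(3EI) = 304.2/EI.
With EI = 62000 kN·m²: δ_0 = 0.60462 m and δ_{BB} = 0.004907 m/kN.
Compatibility — the beam at B must follow the support down by 0.003 m: δ_0 − R_B·δ_{BB} = 0.003, so R_B = (0.60462 − 0.003)/0.004907 = 122.6 kN.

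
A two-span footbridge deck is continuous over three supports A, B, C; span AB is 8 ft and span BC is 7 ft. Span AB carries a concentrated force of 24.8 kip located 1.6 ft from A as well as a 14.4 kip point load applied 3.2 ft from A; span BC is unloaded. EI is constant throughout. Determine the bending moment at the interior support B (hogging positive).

Take M_B as the redundant. Released structure: two simple spans AB and BC with a hinge at B.
End slopes at the hinge B, treating each span as simply supported:
  span AB: point load 24.8 at a = 1.6: Pab(L + a)/(6LEI) = 50.79/EI
  span AB: point load 14.4 at a = 3.2: Pab(L + a)/(6LEI) = 51.61/EI
  relative rotation θ_0 = (102.4 + 0)/EI = 102.4/EI
A unit hogging moment at B produces rotation L₁/(3EI) + L₂/(3EI) = 5/EI.
Slope continuity at B: θ_0 = M_B·5/EI, so M_B = 102.4/5 = 20.48 kip·ft (hogging).

M_B = 20.48 kip·ft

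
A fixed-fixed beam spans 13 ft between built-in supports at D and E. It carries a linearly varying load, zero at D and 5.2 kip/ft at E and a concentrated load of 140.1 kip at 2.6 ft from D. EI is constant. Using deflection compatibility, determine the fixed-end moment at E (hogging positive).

M_E = 102.2 kip·ft

Release both end moments; the primary structure is a simply-supported span DE with redundants M_D and M_E.
On the primary (simply-supported) span, the end slopes from the loading are:
  at D: triangular load, peak 5.2: 7w₀L³/(360EI) = 222.1/EI
  at E: triangular load, peak 5.2: w₀L³/(45EI) = 253.9/EI
  at D: point load 140.1 at a = 2.6: Pab(L + b)/(6LEI) = 1136/EI
  at E: point load 140.1 at a = 2.6: Pab(L + a)/(6LEI) = 757.7/EI
  θ_D0 = 1359/EI,  θ_E0 = 1012/EI
Flexibility coefficients: a unit moment at one end gives L/(3EI) there and L/(6EI) at the far end, so f₁₁ = f₂₂ = 4.333/EI and f₁₂ = f₂₁ = 2.167/EI.
Compatibility — zero rotation at each built-in end:
  4.333 M_D + 2.167 M_E = 1359
  2.167 M_D + 4.333 M_E = 1012
Solving the pair gives M_D = 262.4 kip·ft and M_E = 102.2 kip·ft (hogging).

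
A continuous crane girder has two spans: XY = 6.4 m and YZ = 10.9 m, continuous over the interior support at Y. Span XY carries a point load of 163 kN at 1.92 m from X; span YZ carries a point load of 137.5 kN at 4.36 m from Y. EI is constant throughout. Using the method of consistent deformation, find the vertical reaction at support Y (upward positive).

Take M_Y as the redundant. Released structure: two simple spans XY and YZ with a hinge at Y.
Discontinuity in slope at Y on the released structure — sum the simple-span end rotations:
  span XY: point load 163 at a = 1.92: Pab(L + a)/(6LEI) = 303.8/EI
  span YZ: point load 137.5 at a = 4.36: Pab(L + b)/(6LEI) = 1046/EI
  relative rotation θ_0 = (303.8 + 1046)/EI = 1349/EI
A unit hogging moment at Y produces rotation L₁/(3EI) + L₂/(3EI) = 5.767/EI.
Slope continuity at Y: θ_0 = M_Y·5.767/EI, so M_Y = 1349/5.767 = 234 kN·m (hogging).
Span XY, ΣM about X with M_Y applied at Y: R_Y^{XY}·6.4 = 313 + 234, so R_Y^{XY} = 85.46 kN and R_X = 163 − 85.46 = 77.54 kN.
Span YZ, ΣM about Z: R_Y^{YZ}·10.9 = 899.2 + 234, so R_Y^{YZ} = 104 kN and R_Z = 137.5 − 104 = 33.53 kN.
R_Y = 85.46 + 104 = 189.4 kN.

R_Y = 189.4 kN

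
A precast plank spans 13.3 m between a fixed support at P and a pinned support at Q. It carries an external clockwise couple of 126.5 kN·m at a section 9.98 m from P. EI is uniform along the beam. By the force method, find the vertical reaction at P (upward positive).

Choose R_Q as the redundant. The primary structure is the cantilever fixed at P.
Primary-structure tip deflection at Q by superposition:
  clockwise couple 126.5 at a = 9.98: M₀a(2L − a)/(2EI) = 10491/EI
Flexibility coefficient — unit upward force at Q: δ_{QQ} = L³/(3EI) = 784.2/EI.
The prop prevents deflection at Q: R_Q = δ_0/δ_{QQ} = 10491/784.2 = 13.38 kN.
Vertical equilibrium: R_P = ΣP − R_Q = 0 − 13.38 = -13.38 kN.

R_P = -13.38 kN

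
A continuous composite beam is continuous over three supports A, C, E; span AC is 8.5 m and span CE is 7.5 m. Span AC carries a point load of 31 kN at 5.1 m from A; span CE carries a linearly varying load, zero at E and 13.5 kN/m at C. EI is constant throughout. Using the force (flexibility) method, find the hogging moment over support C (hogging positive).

M_C = 50.61 kN·m

Insert a hinge at C; M_C is the redundant, and each span becomes simply supported.
End slopes at the hinge C, treating each span as simply supported:
  span AC: point load 31 at a = 5.1: Pab(L + a)/(6LEI) = 143.3/EI
  span CE: triangular load, peak 13.5: w₀L³/(45EI) = 126.6/EI
  relative rotation θ_0 = (143.3 + 126.6)/EI = 269.9/EI
A unit hogging moment at C produces rotation L₁/(3EI) + L₂/(3EI) = 5.333/EI.
Slope continuity at C: θ_0 = M_C·5.333/EI, so M_C = 269.9/5.333 = 50.61 kN·m (hogging).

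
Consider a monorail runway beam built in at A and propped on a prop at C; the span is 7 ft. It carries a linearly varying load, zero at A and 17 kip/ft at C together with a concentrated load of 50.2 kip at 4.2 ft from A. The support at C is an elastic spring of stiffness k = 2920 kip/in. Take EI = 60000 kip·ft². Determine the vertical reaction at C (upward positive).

Release the roller at C. Primary structure: cantilever fixed at A.
Primary-structure tip deflection at C by superposition:
  triangular load, peak 17 at the free end: 11w₀L⁴/(120EI) = 3742/EI
  point load 50.2 at a = 4.2: Pa²(3L − a)/(6EI) = 2479/EI
  δ_0 = 6221/EI
Flexibility coefficient — unit upward force at C: δ_{CC} = L³/(3EI) = 114.3/EI.
With EI = 60000 kip·ft²: δ_0 = 0.10368 ft and δ_{CC} = 0.001906 ft/kip.
Compatibility — the spring shortens by R_C/k under the reaction it provides: δ_0 − R_C·δ_{CC} = R_C/k. With 1/k = 1/(2920×12) ft/kip = 0.000029 ft/kip, R_C = δ_0 / (δ_{CC} + 1/k) = 0.10368 / (0.001906 + 0.000029) = 53.61 kip.

R_C = 53.61 kip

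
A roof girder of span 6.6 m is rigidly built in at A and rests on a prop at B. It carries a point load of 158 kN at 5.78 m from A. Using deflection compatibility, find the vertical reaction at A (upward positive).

Take the reaction at B as the redundant and release it; the primary structure is a cantilever fixed at A.
Downward deflection at the released point B due to the loads:
  point load 158 at a = 5.78: Pa²(3L − a)/(6EI) = 12334/EI
Flexibility coefficient — unit upward force at B: δ_{BB} = L³/(3EI) = 95.83/EI.
The prop prevents deflection at B: R_B = δ_0/δ_{BB} = 12334/95.83 = 128.7 kN.
Vertical equilibrium: R_A = ΣP − R_B = 158 − 128.7 = 29.29 kN.

R_A = 29.29 kN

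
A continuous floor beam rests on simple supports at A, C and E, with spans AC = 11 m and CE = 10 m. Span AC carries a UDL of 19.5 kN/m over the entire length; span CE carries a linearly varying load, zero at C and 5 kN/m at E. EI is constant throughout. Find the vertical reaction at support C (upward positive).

Insert a hinge at C; M_C is the redundant, and each span becomes simply supported.
End slopes at the hinge C, treating each span as simply supported:
  span AC: UDL 19.5: wL³/(24EI) = 1081/EI
  span CE: triangular load, peak 5: 7w₀L³/(360EI) = 97.22/EI
  relative rotation θ_0 = (1081 + 97.22)/EI = 1179/EI
A unit hogging moment at C produces rotation L₁/(3EI) + L₂/(3EI) = 7/EI.
Slope continuity at C: θ_0 = M_C·7/EI, so M_C = 1179/7 = 168.4 kN·m (hogging).
Span AC, ΣM about A with M_C applied at C: R_C^{AC}·11 = 1180 + 168.4, so R_C^{AC} = 122.6 kN and R_A = 214.5 − 122.6 = 91.94 kN.
Span CE, ΣM about E: R_C^{CE}·10 = 83.33 + 168.4, so R_C^{CE} = 25.17 kN and R_E = 25 − 25.17 = -0.1713 kN.
R_C = 122.6 + 25.17 = 147.7 kN.

R_C = 147.7 kN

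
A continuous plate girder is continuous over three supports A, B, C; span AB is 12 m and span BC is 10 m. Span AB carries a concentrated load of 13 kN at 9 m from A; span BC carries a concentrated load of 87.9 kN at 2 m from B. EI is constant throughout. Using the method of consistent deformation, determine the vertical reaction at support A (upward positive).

Insert a hinge at B; M_B is the redundant, and each span becomes simply supported.
Discontinuity in slope at B on the released structure — sum the simple-span end rotations:
  span AB: point load 13 at a = 9: Pab(L + a)/(6LEI) = 102.4/EI
  span BC: point load 87.9 at a = 2: Pab(L + b)/(6LEI) = 421.9/EI
  relative rotation θ_0 = (102.4 + 421.9)/EI = 524.3/EI
A unit hogging moment at B produces rotation L₁/(3EI) + L₂/(3EI) = 7.333/EI.
Slope continuity at B: θ_0 = M_B·7.333/EI, so M_B = 524.3/7.333 = 71.49 kN·m (hogging).
Span AB, ΣM about A with M_B applied at B: R_B^{AB}·12 = 117 + 71.49, so R_B^{AB} = 15.71 kN and R_A = 13 − 15.71 = -2.708 kN.

R_A = -2.708 kN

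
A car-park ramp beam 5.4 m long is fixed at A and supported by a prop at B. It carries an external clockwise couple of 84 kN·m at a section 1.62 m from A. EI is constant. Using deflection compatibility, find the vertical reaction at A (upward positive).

Choose R_B as the redundant. The primary structure is the cantilever fixed at A.
Downward deflection at the released point B due to the loads:
  clockwise couple 84 at a = 1.62: M₀a(2L − a)/(2EI) = 624.6/EI
Tip deflection under a unit load at B: L³/(3EI) = 52.49/EI.
Compatibility at B: δ_0 − R_B·δ_{BB} = 0, so R_B = 624.6/52.49 = 11.9 kN.
Vertical equilibrium: R_A = ΣP − R_B = 0 − 11.9 = -11.9 kN.

R_A = -11.9 kN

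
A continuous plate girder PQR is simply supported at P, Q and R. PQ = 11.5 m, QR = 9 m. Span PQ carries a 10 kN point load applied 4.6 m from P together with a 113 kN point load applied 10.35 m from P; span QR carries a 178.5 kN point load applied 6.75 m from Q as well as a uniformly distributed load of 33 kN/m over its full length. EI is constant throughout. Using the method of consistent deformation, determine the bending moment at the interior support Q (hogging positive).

M_Q = 302.5 kN·m

Release continuity at Q by inserting a hinge; the redundant is the internal moment M_Q. The primary structure is two simply-supported spans PQ and QR.
Rotations at Q on the released spans (each span's end-slope, ×1/EI):
  span PQ: point load 10 at a = 4.6: Pab(L + a)/(6LEI) = 74.06/EI
  span PQ: point load 113 at a = 10.35: Pab(L + a)/(6LEI) = 425.9/EI
  span QR: point load 178.5 at a = 6.75: Pab(L + b)/(6LEI) = 564.8/EI
  span QR: UDL 33: wL³/(24EI) = 1002/EI
  relative rotation θ_0 = (500 + 1567)/EI = 2067/EI
A unit hogging moment at Q produces rotation L₁/(3EI) + L₂/(3EI) = 6.833/EI.
Compatibility: M_Q·(L₁+L₂)/(3EI) = θ_0, giving M_Q = 302.5 kN·m (hogging).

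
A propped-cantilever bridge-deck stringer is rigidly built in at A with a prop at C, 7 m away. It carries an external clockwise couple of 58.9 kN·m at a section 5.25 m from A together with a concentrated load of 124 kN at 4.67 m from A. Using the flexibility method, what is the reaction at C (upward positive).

R_C = 76.21 kN

Take the reaction at C as the redundant and release it; the primary structure is a cantilever fixed at A.
Downward deflection at the released point C due to the loads:
  clockwise couple 58.9 at a = 5.25: M₀a(2L − a)/(2EI) = 1353/EI
  point load 124 at a = 4.67: Pa²(3L − a)/(6EI) = 7360/EI
  δ_0 = 8713/EI
Tip deflection under a unit load at C: L³/(3EI) = 114.3/EI.
Compatibility at C: δ_0 − R_C·δ_{CC} = 0, so R_C = 8713/114.3 = 76.21 kN.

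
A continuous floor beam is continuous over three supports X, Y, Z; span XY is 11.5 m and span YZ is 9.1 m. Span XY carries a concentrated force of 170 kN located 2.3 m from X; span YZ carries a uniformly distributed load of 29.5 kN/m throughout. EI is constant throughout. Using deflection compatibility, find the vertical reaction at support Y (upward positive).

Insert a hinge at Y; M_Y is the redundant, and each span becomes simply supported.
Discontinuity in slope at Y on the released structure — sum the simple-span end rotations:
  span XY: point load 170 at a = 2.3: Pab(L + a)/(6LEI) = 719.4/EI
  span YZ: UDL 29.5: wL³/(24EI) = 926.3/EI
  relative rotation θ_0 = (719.4 + 926.3)/EI = 1646/EI
A unit hogging moment at Y produces rotation L₁/(3EI) + L₂/(3EI) = 6.867/EI.
Slope continuity at Y: θ_0 = M_Y·6.867/EI, so M_Y = 1646/6.867 = 239.7 kN·m (hogging).
Span XY, ΣM about X with M_Y applied at Y: R_Y^{XY}·11.5 = 391 + 239.7, so R_Y^{XY} = 54.84 kN and R_X = 170 − 54.84 = 115.2 kN.
Span YZ, ΣM about Z: R_Y^{YZ}·9.1 = 1221 + 239.7, so R_Y^{YZ} = 160.6 kN and R_Z = 268.4 − 160.6 = 107.9 kN.
R_Y = 54.84 + 160.6 = 215.4 kN.

R_Y = 215.4 kN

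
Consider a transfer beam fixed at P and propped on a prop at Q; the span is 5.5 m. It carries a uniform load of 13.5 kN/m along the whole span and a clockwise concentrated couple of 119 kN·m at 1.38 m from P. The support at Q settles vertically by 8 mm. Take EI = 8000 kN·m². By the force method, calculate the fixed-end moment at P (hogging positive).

M_P = 98.06 kN·m

Remove the prop at Q; the released (primary) structure is a cantilever built in at P.
Deflection at Q on the released cantilever, summing each load's contribution:
  UDL 13.5: wL⁴/(8EI) = 1544/EI
  clockwise couple 119 at a = 1.38: M₀a(2L − a)/(2EI) = 789.9/EI
  δ_0 = 2334/EI
Tip deflection under a unit load at Q: L³/(3EI) = 55.46/EI.
With EI = 8000 kN·m²: δ_0 = 0.29176 m and δ_{QQ} = 0.006932 m/kN.
Compatibility — the beam at Q must follow the support down by 0.008 m: δ_0 − R_Q·δ_{QQ} = 0.008, so R_Q = (0.29176 − 0.008)/0.006932 = 40.93 kN.
Moment equilibrium about P: M_P = Σ(load moments about P) − R_Q·L = 323.2 − 40.93×5.5 = 98.06 kN·m.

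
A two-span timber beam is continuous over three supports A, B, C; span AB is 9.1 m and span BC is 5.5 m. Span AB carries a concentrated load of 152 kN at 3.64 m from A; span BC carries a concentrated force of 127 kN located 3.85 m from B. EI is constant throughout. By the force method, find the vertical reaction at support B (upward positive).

R_B = 151.6 kN

Take M_B as the redundant. Released structure: two simple spans AB and BC with a hinge at B.
End slopes at the hinge B, treating each span as simply supported:
  span AB: point load 152 at a = 3.64: Pab(L + a)/(6LEI) = 704.9/EI
  span BC: point load 127 at a = 3.85: Pab(L + b)/(6LEI) = 174.8/EI
  relative rotation θ_0 = (704.9 + 174.8)/EI = 879.7/EI
A unit hogging moment at B produces rotation L₁/(3EI) + L₂/(3EI) = 4.867/EI.
Slope continuity at B: θ_0 = M_B·4.867/EI, so M_B = 879.7/4.867 = 180.8 kN·m (hogging).
Span AB, ΣM about A with M_B applied at B: R_B^{AB}·9.1 = 553.3 + 180.8, so R_B^{AB} = 80.66 kN and R_A = 152 − 80.66 = 71.34 kN.
Span BC, ΣM about C: R_B^{BC}·5.5 = 209.6 + 180.8, so R_B^{BC} = 70.96 kN and R_C = 127 − 70.96 = 56.04 kN.
R_B = 80.66 + 70.96 = 151.6 kN.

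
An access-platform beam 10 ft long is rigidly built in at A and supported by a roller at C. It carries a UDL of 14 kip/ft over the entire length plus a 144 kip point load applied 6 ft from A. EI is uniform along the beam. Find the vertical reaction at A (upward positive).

Release the roller at C. Primary structure: cantilever fixed at A.
Primary-structure tip deflection at C by superposition:
  UDL 14: wL⁴/(8EI) = 17500/EI
  point load 144 at a = 6: Pa²(3L − a)/(6EI) = 20736/EI
  δ_0 = 38236/EI
Flexibility coefficient — unit upward force at C: δ_{CC} = L³/(3EI) = 333.3/EI.
Compatibility at C: δ_0 − R_C·δ_{CC} = 0, so R_C = 38236/333.3 = 114.7 kip.
Vertical equilibrium: R_A = ΣP − R_C = 284 − 114.7 = 169.3 kip.

R_A = 169.3 kip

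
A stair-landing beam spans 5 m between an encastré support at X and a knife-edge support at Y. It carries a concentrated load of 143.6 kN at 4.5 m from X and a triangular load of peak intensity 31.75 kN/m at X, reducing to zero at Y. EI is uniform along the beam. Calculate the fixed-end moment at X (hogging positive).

M_X = 88.46 kN·m

Take the reaction at Y as the redundant and release it; the primary structure is a cantilever fixed at X.
Deflection at Y on the released cantilever, summing each load's contribution:
  point load 143.6 at a = 4.5: Pa²(3L − a)/(6EI) = 5089/EI
  triangular load, peak 31.75 at the fixed end: w₀L⁴/(30EI) = 661.5/EI
  δ_0 = 5750/EI
Tip deflection under a unit load at Y: L³/(3EI) = 41.67/EI.
Compatibility at Y: δ_0 − R_Y·δ_{YY} = 0, so R_Y = 5750/41.67 = 138 kN.
Moment equilibrium about X: M_X = Σ(load moments about X) − R_Y·L = 778.5 − 138×5 = 88.46 kN·m.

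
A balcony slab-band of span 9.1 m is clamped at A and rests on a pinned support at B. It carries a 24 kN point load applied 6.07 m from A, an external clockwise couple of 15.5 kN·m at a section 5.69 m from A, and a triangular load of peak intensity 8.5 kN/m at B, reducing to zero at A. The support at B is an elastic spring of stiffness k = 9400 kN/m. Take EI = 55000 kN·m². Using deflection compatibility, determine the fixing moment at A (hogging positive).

M_A = 76.34 kN·m

Choose R_B as the redundant. The primary structure is the cantilever fixed at A.
Downward deflection at the released point B due to the loads:
  point load 24 at a = 6.07: Pa²(3L − a)/(6EI) = 3129/EI
  clockwise couple 15.5 at a = 5.69: M₀a(2L − a)/(2EI) = 551.7/EI
  triangular load, peak 8.5 at the free end: 11w₀L⁴/(120EI) = 5343/EI
  δ_0 = 9024/EI
Flexibility coefficient — unit upward force at B: δ_{BB} = L³/(3EI) = 251.2/EI.
With EI = 55000 kN·m²: δ_0 = 0.16407 m and δ_{BB} = 0.004567 m/kN.
Compatibility — the spring shortens by R_B/k under the reaction it provides: δ_0 − R_B·δ_{BB} = R_B/k. With 1/k = 0.000106 m/kN, R_B = δ_0 / (δ_{BB} + 1/k) = 0.16407 / (0.004567 + 0.000106) = 35.11 kN.
Moment equilibrium about A: M_A = Σ(load moments about A) − R_B·L = 395.8 − 35.11×9.1 = 76.34 kN·m.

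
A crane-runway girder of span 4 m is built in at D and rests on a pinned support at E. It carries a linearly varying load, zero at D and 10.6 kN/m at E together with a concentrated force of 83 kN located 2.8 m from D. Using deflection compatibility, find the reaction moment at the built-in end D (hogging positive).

M_D = 55.21 kN·m

Choose R_E as the redundant. The primary structure is the cantilever fixed at D.
Downward deflection at the released point E due to the loads:
  triangular load, peak 10.6 at the free end: 11w₀L⁴/(120EI) = 248.7/EI
  point load 83 at a = 2.8: Pa²(3L − a)/(6EI) = 997.8/EI
  δ_0 = 1247/EI
Tip deflection under a unit load at E: L³/(3EI) = 21.33/EI.
The prop prevents deflection at E: R_E = δ_0/δ_{EE} = 1247/21.33 = 58.43 kN.
Moment equilibrium about D: M_D = Σ(load moments about D) − R_E·L = 288.9 − 58.43×4 = 55.21 kN·m.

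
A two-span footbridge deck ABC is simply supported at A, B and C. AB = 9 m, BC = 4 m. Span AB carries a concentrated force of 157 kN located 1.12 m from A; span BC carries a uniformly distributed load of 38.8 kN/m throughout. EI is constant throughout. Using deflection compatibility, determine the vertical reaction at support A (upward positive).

R_A = 128.2 kN

Release continuity at B by inserting a hinge; the redundant is the internal moment M_B. The primary structure is two simply-supported spans AB and BC.
Discontinuity in slope at B on the released structure — sum the simple-span end rotations:
  span AB: point load 157 at a = 1.12: Pab(L + a)/(6LEI) = 259.7/EI
  span BC: UDL 38.8: wL³/(24EI) = 103.5/EI
  relative rotation θ_0 = (259.7 + 103.5)/EI = 363.1/EI
A unit hogging moment at B produces rotation L₁/(3EI) + L₂/(3EI) = 4.333/EI.
Compatibility: M_B·(L₁+L₂)/(3EI) = θ_0, giving M_B = 83.8 kN·m (hogging).
Span AB, ΣM about A with M_B applied at B: R_B^{AB}·9 = 175.8 + 83.8, so R_B^{AB} = 28.85 kN and R_A = 157 − 28.85 = 128.2 kN.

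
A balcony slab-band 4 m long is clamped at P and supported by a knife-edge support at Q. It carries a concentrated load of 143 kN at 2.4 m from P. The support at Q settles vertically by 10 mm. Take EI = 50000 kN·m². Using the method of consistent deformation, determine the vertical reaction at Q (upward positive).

Release the roller at Q. Primary structure: cantilever fixed at P.
Downward deflection at the released point Q due to the loads:
  point load 143 at a = 2.4: Pa²(3L − a)/(6EI) = 1318/EI
Flexibility coefficient — unit upward force at Q: δ_{QQ} = L³/(3EI) = 21.33/EI.
With EI = 50000 kN·m²: δ_0 = 0.026358 m and δ_{QQ} = 0.000427 m/kN.
Compatibility — the beam at Q must follow the support down by 0.01 m: δ_0 − R_Q·δ_{QQ} = 0.01, so R_Q = (0.026358 − 0.01)/0.000427 = 38.34 kN.

R_Q = 38.34 kN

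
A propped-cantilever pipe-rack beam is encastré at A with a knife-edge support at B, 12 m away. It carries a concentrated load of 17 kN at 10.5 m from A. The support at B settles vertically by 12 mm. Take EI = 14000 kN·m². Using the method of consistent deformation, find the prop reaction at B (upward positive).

Take the reaction at B as the redundant and release it; the primary structure is a cantilever fixed at A.
Primary-structure tip deflection at B by superposition:
  point load 17 at a = 10.5: Pa²(3L − a)/(6EI) = 7966/EI
Tip deflection under a unit load at B: L³/(3EI) = 576/EI.
With EI = 14000 kN·m²: δ_0 = 0.56897 m and δ_{BB} = 0.041143 m/kN.
Compatibility — the beam at B must follow the support down by 0.012 m: δ_0 − R_B·δ_{BB} = 0.012, so R_B = (0.56897 − 0.012)/0.041143 = 13.54 kN.

R_B = 13.54 kN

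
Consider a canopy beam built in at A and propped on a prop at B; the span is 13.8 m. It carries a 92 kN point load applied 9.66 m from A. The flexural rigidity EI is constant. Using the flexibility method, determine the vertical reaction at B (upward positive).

R_B = 51.84 kN

Take the reaction at B as the redundant and release it; the primary structure is a cantilever fixed at A.
Deflection at B on the released cantilever, summing each load's contribution:
  point load 92 at a = 9.66: Pa²(3L − a)/(6EI) = 45415/EI
Flexibility coefficient — unit upward force at B: δ_{BB} = L³/(3EI) = 876/EI.
Compatibility at B: δ_0 − R_B·δ_{BB} = 0, so R_B = 45415/876 = 51.84 kN.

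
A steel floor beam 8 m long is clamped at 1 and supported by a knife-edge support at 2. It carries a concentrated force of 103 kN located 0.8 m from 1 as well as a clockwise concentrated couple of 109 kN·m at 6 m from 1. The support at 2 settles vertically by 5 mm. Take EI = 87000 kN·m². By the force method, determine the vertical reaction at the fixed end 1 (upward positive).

Remove the prop at 2; the released (primary) structure is a cantilever built in at 1.
Downward deflection at the released point 2 due to the loads:
  point load 103 at a = 0.8: Pa²(3L − a)/(6EI) = 254.9/EI
  clockwise couple 109 at a = 6: M₀a(2L − a)/(2EI) = 3270/EI
  δ_0 = 3525/EI
Flexibility coefficient — unit upward force at 2: δ_{22} = L³/(3EI) = 170.7/EI.
With EI = 87000 kN·m²: δ_0 = 0.040516 m and δ_{22} = 0.001962 m/kN.
Compatibility — the beam at 2 must follow the support down by 0.005 m: δ_0 − R_2·δ_{22} = 0.005, so R_2 = (0.040516 − 0.005)/0.001962 = 18.1 kN.
Vertical equilibrium: R_1 = ΣP − R_2 = 103 − 18.1 = 84.9 kN.

R_1 = 84.9 kN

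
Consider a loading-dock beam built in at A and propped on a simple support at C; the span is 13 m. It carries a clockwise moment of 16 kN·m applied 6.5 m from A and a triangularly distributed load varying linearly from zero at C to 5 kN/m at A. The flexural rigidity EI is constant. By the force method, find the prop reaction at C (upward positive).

Choose R_C as the redundant. The primary structure is the cantilever fixed at A.
Primary-structure tip deflection at C by superposition:
  clockwise couple 16 at a = 6.5: M₀a(2L − a)/(2EI) = 1014/EI
  triangular load, peak 5 at the fixed end: w₀L⁴/(30EI) = 4760/EI
  δ_0 = 5774/EI
Flexibility coefficient — unit upward force at C: δ_{CC} = L³/(3EI) = 732.3/EI.
The prop prevents deflection at C: R_C = δ_0/δ_{CC} = 5774/732.3 = 7.885 kN.

R_C = 7.885 kN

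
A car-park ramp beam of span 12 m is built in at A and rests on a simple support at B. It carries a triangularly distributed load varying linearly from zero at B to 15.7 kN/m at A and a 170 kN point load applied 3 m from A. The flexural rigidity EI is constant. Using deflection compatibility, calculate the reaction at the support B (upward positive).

R_B = 33.45 kN

Remove the prop at B; the released (primary) structure is a cantilever built in at A.
Primary-structure tip deflection at B by superposition:
  triangular load, peak 15.7 at the fixed end: w₀L⁴/(30EI) = 10852/EI
  point load 170 at a = 3: Pa²(3L − a)/(6EI) = 8415/EI
  δ_0 = 19267/EI
Tip deflection under a unit load at B: L³/(3EI) = 576/EI.
Compatibility at B: δ_0 − R_B·δ_{BB} = 0, so R_B = 19267/576 = 33.45 kN.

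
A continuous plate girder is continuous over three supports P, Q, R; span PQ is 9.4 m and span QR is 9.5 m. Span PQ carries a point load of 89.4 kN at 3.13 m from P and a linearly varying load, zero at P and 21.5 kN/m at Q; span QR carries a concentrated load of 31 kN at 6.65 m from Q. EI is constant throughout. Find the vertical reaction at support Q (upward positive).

R_Q = 137.1 kN

Insert a hinge at Q; M_Q is the redundant, and each span becomes simply supported.
Discontinuity in slope at Q on the released structure — sum the simple-span end rotations:
  span PQ: point load 89.4 at a = 3.13: Pab(L + a)/(6LEI) = 389.8/EI
  span PQ: triangular load, peak 21.5: w₀L³/(45EI) = 396.8/EI
  span QR: point load 31 at a = 6.65: Pab(L + b)/(6LEI) = 127.3/EI
  relative rotation θ_0 = (786.6 + 127.3)/EI = 913.9/EI
A unit hogging moment at Q produces rotation L₁/(3EI) + L₂/(3EI) = 6.3/EI.
Compatibility: M_Q·(L₁+L₂)/(3EI) = θ_0, giving M_Q = 145.1 kN·m (hogging).
Span PQ, ΣM about P with M_Q applied at Q: R_Q^{PQ}·9.4 = 913.1 + 145.1, so R_Q^{PQ} = 112.6 kN and R_P = 190.4 − 112.6 = 77.88 kN.
Span QR, ΣM about R: R_Q^{QR}·9.5 = 88.35 + 145.1, so R_Q^{QR} = 24.57 kN and R_R = 31 − 24.57 = 6.43 kN.
R_Q = 112.6 + 24.57 = 137.1 kN.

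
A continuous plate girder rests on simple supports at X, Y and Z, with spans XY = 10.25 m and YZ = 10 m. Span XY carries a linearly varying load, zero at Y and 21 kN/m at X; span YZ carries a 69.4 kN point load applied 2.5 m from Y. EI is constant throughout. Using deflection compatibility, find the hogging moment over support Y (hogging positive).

M_Y = 121.4 kN·m

Release continuity at Y by inserting a hinge; the redundant is the internal moment M_Y. The primary structure is two simply-supported spans XY and YZ.
End slopes at the hinge Y, treating each span as simply supported:
  span XY: triangular load, peak 21: 7w₀L³/(360EI) = 439.7/EI
  span YZ: point load 69.4 at a = 2.5: Pab(L + b)/(6LEI) = 379.5/EI
  relative rotation θ_0 = (439.7 + 379.5)/EI = 819.3/EI
A unit hogging moment at Y produces rotation L₁/(3EI) + L₂/(3EI) = 6.75/EI.
Compatibility: M_Y·(L₁+L₂)/(3EI) = θ_0, giving M_Y = 121.4 kN·m (hogging).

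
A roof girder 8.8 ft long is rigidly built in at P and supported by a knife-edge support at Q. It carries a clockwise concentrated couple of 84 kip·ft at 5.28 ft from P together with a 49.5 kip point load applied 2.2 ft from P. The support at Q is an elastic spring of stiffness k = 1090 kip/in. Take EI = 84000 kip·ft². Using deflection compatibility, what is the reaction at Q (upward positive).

Choose R_Q as the redundant. The primary structure is the cantilever fixed at P.
Primary-structure tip deflection at Q by superposition:
  clockwise couple 84 at a = 5.28: M₀a(2L − a)/(2EI) = 2732/EI
  point load 49.5 at a = 2.2: Pa²(3L − a)/(6EI) = 966.3/EI
  δ_0 = 3698/EI
Flexibility coefficient — unit upward force at Q: δ_{QQ} = L³/(3EI) = 227.2/EI.
With EI = 84000 kip·ft²: δ_0 = 0.044028 ft and δ_{QQ} = 0.002704 ft/kip.
Compatibility — the spring shortens by R_Q/k under the reaction it provides: δ_0 − R_Q·δ_{QQ} = R_Q/k. With 1/k = 1/(1090×12) ft/kip = 0.000076 ft/kip, R_Q = δ_0 / (δ_{QQ} + 1/k) = 0.044028 / (0.002704 + 0.000076) = 15.83 kip.

R_Q = 15.83 kip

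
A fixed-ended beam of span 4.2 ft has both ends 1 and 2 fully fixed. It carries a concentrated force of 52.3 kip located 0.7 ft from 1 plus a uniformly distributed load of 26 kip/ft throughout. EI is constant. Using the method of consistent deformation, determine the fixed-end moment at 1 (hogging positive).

Release both end moments; the primary structure is a simply-supported span 12 with redundants M_1 and M_2.
Simple-span end rotations at 1 and 2 under the given loads:
  at 1: point load 52.3 at a = 0.7: Pab(L + b)/(6LEI) = 39.15/EI
  at 2: point load 52.3 at a = 0.7: Pab(L + a)/(6LEI) = 24.92/EI
  at 1: UDL 26: wL³/(24EI) = 80.26/EI
  at 2: UDL 26: wL³/(24EI) = 80.26/EI
  θ_10 = 119.4/EI,  θ_20 = 105.2/EI
Flexibility coefficients: a unit moment at one end gives L/(3EI) there and L/(6EI) at the far end, so f₁₁ = f₂₂ = 1.4/EI and f₁₂ = f₂₁ = 0.7/EI.
Compatibility — zero rotation at each built-in end:
  1.4 M_1 + 0.7 M_2 = 119.4
  0.7 M_1 + 1.4 M_2 = 105.2
Solving the pair gives M_1 = 63.64 kip·ft and M_2 = 43.3 kip·ft (hogging).

M_1 = 63.64 kip·ft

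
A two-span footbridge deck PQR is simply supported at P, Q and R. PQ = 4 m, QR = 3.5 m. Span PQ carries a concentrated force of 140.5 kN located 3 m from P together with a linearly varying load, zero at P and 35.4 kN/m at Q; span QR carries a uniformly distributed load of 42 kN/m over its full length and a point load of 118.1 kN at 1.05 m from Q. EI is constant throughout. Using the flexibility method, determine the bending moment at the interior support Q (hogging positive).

Insert a hinge at Q; M_Q is the redundant, and each span becomes simply supported.
End slopes at the hinge Q, treating each span as simply supported:
  span PQ: point load 140.5 at a = 3: Pab(L + a)/(6LEI) = 122.9/EI
  span PQ: triangular load, peak 35.4: w₀L³/(45EI) = 50.35/EI
  span QR: UDL 42: wL³/(24EI) = 75.03/EI
  span QR: point load 118.1 at a = 1.05: Pab(L + b)/(6LEI) = 86.08/EI
  relative rotation θ_0 = (173.3 + 161.1)/EI = 334.4/EI
A unit hogging moment at Q produces rotation L₁/(3EI) + L₂/(3EI) = 2.5/EI.
Compatibility: M_Q·(L₁+L₂)/(3EI) = θ_0, giving M_Q = 133.8 kN·m (hogging).

M_Q = 133.8 kN·m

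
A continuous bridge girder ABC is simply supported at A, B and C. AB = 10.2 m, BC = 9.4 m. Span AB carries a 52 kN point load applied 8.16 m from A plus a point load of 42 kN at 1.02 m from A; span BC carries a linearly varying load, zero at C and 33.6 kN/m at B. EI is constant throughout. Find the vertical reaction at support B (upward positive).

Release continuity at B by inserting a hinge; the redundant is the internal moment M_B. The primary structure is two simply-supported spans AB and BC.
End slopes at the hinge B, treating each span as simply supported:
  span AB: point load 52 at a = 8.16: Pab(L + a)/(6LEI) = 259.7/EI
  span AB: point load 42 at a = 1.02: Pab(L + a)/(6LEI) = 72.1/EI
  span BC: triangular load, peak 33.6: w₀L³/(45EI) = 620.2/EI
  relative rotation θ_0 = (331.8 + 620.2)/EI = 952/EI
A unit hogging moment at B produces rotation L₁/(3EI) + L₂/(3EI) = 6.533/EI.
Slope continuity at B: θ_0 = M_B·6.533/EI, so M_B = 952/6.533 = 145.7 kN·m (hogging).
Span AB, ΣM about A with M_B applied at B: R_B^{AB}·10.2 = 467.2 + 145.7, so R_B^{AB} = 60.09 kN and R_A = 94 − 60.09 = 33.91 kN.
Span BC, ΣM about C: R_B^{BC}·9.4 = 989.6 + 145.7, so R_B^{BC} = 120.8 kN and R_C = 157.9 − 120.8 = 37.14 kN.
R_B = 60.09 + 120.8 = 180.9 kN.

R_B = 180.9 kN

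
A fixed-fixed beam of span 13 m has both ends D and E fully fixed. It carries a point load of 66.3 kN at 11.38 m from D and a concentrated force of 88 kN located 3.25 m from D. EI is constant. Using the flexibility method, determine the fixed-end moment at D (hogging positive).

Take the two fixed-end moments M_D, M_E as redundants; the released structure is the simple span DE.
On the primary (simply-supported) span, the end slopes from the loading are:
  at D: point load 66.3 at a = 11.38: Pab(L + b)/(6LEI) = 229.1/EI
  at E: point load 66.3 at a = 11.38: Pab(L + a)/(6LEI) = 382/EI
  at D: point load 88 at a = 3.25: Pab(L + b)/(6LEI) = 813.3/EI
  at E: point load 88 at a = 3.25: Pab(L + a)/(6LEI) = 580.9/EI
  θ_D0 = 1042/EI,  θ_E0 = 963/EI
Flexibility coefficients: a unit moment at one end gives L/(3EI) there and L/(6EI) at the far end, so f₁₁ = f₂₂ = 4.333/EI and f₁₂ = f₂₁ = 2.167/EI.
Compatibility — zero rotation at each built-in end:
  4.333 M_D + 2.167 M_E = 1042
  2.167 M_D + 4.333 M_E = 963
Solving the pair gives M_D = 172.6 kN·m and M_E = 135.9 kN·m (hogging).

M_D = 172.6 kN·m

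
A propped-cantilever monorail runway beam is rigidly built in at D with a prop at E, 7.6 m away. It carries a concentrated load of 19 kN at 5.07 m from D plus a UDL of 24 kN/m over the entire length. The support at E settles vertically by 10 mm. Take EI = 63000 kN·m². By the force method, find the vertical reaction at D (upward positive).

Take the reaction at E as the redundant and release it; the primary structure is a cantilever fixed at D.
Primary-structure tip deflection at E by superposition:
  point load 19 at a = 5.07: Pa²(3L − a)/(6EI) = 1443/EI
  UDL 24: wL⁴/(8EI) = 10009/EI
  δ_0 = 11452/EI
Flexibility coefficient — unit upward force at E: δ_{EE} = L³/(3EI) = 146.3/EI.
With EI = 63000 kN·m²: δ_0 = 0.18178 m and δ_{EE} = 0.002323 m/kN.
Compatibility — the beam at E must follow the support down by 0.01 m: δ_0 − R_E·δ_{EE} = 0.01, so R_E = (0.18178 − 0.01)/0.002323 = 73.96 kN.
Vertical equilibrium: R_D = ΣP − R_E = 201.4 − 73.96 = 127.4 kN.

R_D = 127.4 kN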